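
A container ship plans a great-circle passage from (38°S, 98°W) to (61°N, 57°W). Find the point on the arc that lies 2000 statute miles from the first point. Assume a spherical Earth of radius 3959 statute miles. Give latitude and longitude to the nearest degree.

≈ (10°S, 89°W)

From cos δ = sin φ₁ sin φ₂ + cos φ₁ cos φ₂ cos Δλ, the central angle is δ ≈ 1.824 rad (104.5°). The total great-circle distance is δ·R ≈ 1.824 × 3959 ≈ 7220 mi, so the target fraction is f = 2000/7220 ≈ 0.277.
Interpolate at f ≈ 0.277 with slerp weights a = sin((1−f)δ)/sin δ ≈ 1.000, b = sin(fδ)/sin δ ≈ 0.500.
p = a·p₁ + b·p₂ ≈ (0.022, -0.984, -0.179); φ = arcsin(p_z) ≈ -10.29°, λ = atan2(p_y, p_x) ≈ -88.70°.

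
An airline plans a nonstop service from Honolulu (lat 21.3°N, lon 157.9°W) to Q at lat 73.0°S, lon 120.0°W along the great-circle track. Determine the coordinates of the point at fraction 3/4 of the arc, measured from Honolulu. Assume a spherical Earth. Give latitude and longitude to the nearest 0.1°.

Convert each endpoint to a unit vector on the sphere (x = cos φ cos λ, y = cos φ sin λ, z = sin φ).
The central angle between the endpoints is δ = arccos(p₁·p₂) ≈ 1.704 rad (97.6°).
Interpolate at f = 3/4 with slerp weights a = sin((1−f)δ)/sin δ ≈ 0.417, b = sin(fδ)/sin δ ≈ 0.966.
p = a·p₁ + b·p₂ ≈ (-0.501, -0.391, -0.772); φ = arcsin(p_z) ≈ -50.56°, λ = atan2(p_y, p_x) ≈ -142.05°.

≈ lat 50.6°S, lon 142.1°W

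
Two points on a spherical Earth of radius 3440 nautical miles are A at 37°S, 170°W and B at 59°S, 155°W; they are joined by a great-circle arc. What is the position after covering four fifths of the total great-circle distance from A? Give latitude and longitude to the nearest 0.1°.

Convert each endpoint to a unit vector on the sphere (x = cos φ cos λ, y = cos φ sin λ, z = sin φ).
The central angle between the endpoints is δ = arccos(p₁·p₂) ≈ 0.420 rad (24.1°).
Interpolate at f = 4/5 with slerp weights a = sin((1−f)δ)/sin δ ≈ 0.206, b = sin(fδ)/sin δ ≈ 0.809.
p = a·p₁ + b·p₂ ≈ (-0.539, -0.205, -0.817); φ = arcsin(p_z) ≈ -54.78°, λ = atan2(p_y, p_x) ≈ -159.23°.

≈ 54.8°S, 159.2°W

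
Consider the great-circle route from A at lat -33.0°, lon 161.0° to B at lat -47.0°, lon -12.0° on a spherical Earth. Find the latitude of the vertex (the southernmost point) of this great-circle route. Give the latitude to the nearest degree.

The great circle lies in the plane with unit normal n̂ = (p₁ × p₂)/|p₁ × p₂|.
Here n̂_z ≈ -0.071; the vertex latitude is φ_max = arccos|n̂_z| ≈ 85.9°.

≈ -86°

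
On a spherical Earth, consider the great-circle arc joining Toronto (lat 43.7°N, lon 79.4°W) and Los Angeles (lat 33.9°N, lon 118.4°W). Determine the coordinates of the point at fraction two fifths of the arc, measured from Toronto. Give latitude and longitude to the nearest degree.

Write both endpoints as unit vectors p₁, p₂ with components (cos φ cos λ, cos φ sin λ, sin φ).
The central angle between the endpoints is δ = arccos(p₁·p₂) ≈ 0.552 rad (31.6°).
Interpolate at f = 2/5 with slerp weights a = sin((1−f)δ)/sin δ ≈ 0.620, b = sin(fδ)/sin δ ≈ 0.418.
p = a·p₁ + b·p₂ ≈ (-0.082, -0.746, 0.661); φ = arcsin(p_z) ≈ 41.40°, λ = atan2(p_y, p_x) ≈ -96.31°.

≈ lat 41°N, lon 96°W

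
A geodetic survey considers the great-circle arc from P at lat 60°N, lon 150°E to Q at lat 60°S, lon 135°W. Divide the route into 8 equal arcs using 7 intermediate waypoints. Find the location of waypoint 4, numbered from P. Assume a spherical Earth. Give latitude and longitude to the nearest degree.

Convert each endpoint to a unit vector on the sphere (x = cos φ cos λ, y = cos φ sin λ, z = sin φ).
The central angle between the endpoints is δ = arccos(p₁·p₂) ≈ 2.326 rad (133.3°).
Interpolate at f = 4/8 with slerp weights a = sin((1−f)δ)/sin δ ≈ 1.260, b = sin(fδ)/sin δ ≈ 1.260.
p = a·p₁ + b·p₂ ≈ (-0.991, -0.131, 0.000); φ = arcsin(p_z) ≈ 0.00°, λ = atan2(p_y, p_x) ≈ -172.50°.

≈ lat 0°N, lon 172°W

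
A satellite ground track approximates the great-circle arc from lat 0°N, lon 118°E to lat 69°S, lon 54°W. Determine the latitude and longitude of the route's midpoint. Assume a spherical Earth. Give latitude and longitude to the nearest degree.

Convert each endpoint to a unit vector on the sphere (x = cos φ cos λ, y = cos φ sin λ, z = sin φ).
The central angle between the endpoints is δ = arccos(p₁·p₂) ≈ 1.934 rad (110.8°).
Interpolate at f = 1/2 with slerp weights a = sin((1−f)δ)/sin δ ≈ 0.880, b = sin(fδ)/sin δ ≈ 0.880.
p = a·p₁ + b·p₂ ≈ (-0.228, 0.522, -0.822); φ = arcsin(p_z) ≈ -55.27°, λ = atan2(p_y, p_x) ≈ 113.58°.

≈ lat 55°S, lon 114°E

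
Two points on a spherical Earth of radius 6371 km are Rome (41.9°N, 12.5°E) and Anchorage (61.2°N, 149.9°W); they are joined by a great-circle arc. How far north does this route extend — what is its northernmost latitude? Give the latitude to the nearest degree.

The great circle lies in the plane with unit normal n̂ = (p₁ × p₂)/|p₁ × p₂|.
Here n̂_z ≈ -0.112; the vertex latitude is φ_max = arccos|n̂_z| ≈ 83.6°.
Check via Clairaut: cos φ_max = |cos φ₁| · sin C = cos(41.9°)·sin(8.6°) ≈ 0.112, again giving ≈ 83.6°.

≈ 84°N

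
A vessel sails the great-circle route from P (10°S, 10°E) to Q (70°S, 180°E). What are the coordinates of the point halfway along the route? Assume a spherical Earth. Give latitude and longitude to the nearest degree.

≈ (60°S, 15°E)

Write both endpoints as unit vectors p₁, p₂ with components (cos φ cos λ, cos φ sin λ, sin φ).
The central angle between the endpoints is δ = arccos(p₁·p₂) ≈ 1.740 rad (99.7°).
Interpolate at f = 1/2 with slerp weights a = sin((1−f)δ)/sin δ ≈ 0.775, b = sin(fδ)/sin δ ≈ 0.775.
p = a·p₁ + b·p₂ ≈ (0.487, 0.133, -0.863); φ = arcsin(p_z) ≈ -59.70°, λ = atan2(p_y, p_x) ≈ 15.24°.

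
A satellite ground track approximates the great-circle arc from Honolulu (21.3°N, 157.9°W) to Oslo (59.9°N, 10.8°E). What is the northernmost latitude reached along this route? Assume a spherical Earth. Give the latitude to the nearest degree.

≈ 85°N

The great circle lies in the plane with unit normal n̂ = (p₁ × p₂)/|p₁ × p₂|.
Here n̂_z ≈ +0.093; the vertex latitude is φ_max = arccos|n̂_z| ≈ 84.7°.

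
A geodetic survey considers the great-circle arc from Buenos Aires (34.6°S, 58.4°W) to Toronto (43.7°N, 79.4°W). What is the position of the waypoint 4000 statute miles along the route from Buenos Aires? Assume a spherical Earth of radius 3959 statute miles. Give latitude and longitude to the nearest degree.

Convert each endpoint to a unit vector on the sphere (x = cos φ cos λ, y = cos φ sin λ, z = sin φ).
The central angle between the endpoints is δ = arccos(p₁·p₂) ≈ 1.407 rad (80.6°). The total great-circle distance is δ·R ≈ 1.407 × 3959 ≈ 5570 mi, so the target fraction is f = 4000/5570 ≈ 0.718.
Interpolate at f ≈ 0.718 with slerp weights a = sin((1−f)δ)/sin δ ≈ 0.391, b = sin(fδ)/sin δ ≈ 0.859.
p = a·p₁ + b·p₂ ≈ (0.283, -0.885, 0.371); φ = arcsin(p_z) ≈ 21.77°, λ = atan2(p_y, p_x) ≈ -72.26°.

≈ 22°N, 72°W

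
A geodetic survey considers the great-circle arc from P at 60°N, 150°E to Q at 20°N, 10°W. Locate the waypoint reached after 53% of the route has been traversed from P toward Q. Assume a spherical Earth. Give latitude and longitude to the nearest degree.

≈ 65°N, 7°E

Convert each endpoint to a unit vector on the sphere (x = cos φ cos λ, y = cos φ sin λ, z = sin φ).
The central angle between the endpoints is δ = arccos(p₁·p₂) ≈ 1.717 rad (98.4°).
Interpolate at f = 0.53 with slerp weights a = sin((1−f)δ)/sin δ ≈ 0.730, b = sin(fδ)/sin δ ≈ 0.798.
p = a·p₁ + b·p₂ ≈ (0.422, 0.052, 0.905); φ = arcsin(p_z) ≈ 64.81°, λ = atan2(p_y, p_x) ≈ 7.06°.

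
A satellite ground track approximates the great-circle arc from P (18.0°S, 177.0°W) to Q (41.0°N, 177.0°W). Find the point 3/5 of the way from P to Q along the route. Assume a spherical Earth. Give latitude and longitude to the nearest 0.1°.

≈ (17.4°N, 177.0°W)

Convert each endpoint to a unit vector on the sphere (x = cos φ cos λ, y = cos φ sin λ, z = sin φ).
The central angle between the endpoints is δ = arccos(p₁·p₂) ≈ 1.030 rad (59.0°).
Interpolate at f = 3/5 with slerp weights a = sin((1−f)δ)/sin δ ≈ 0.467, b = sin(fδ)/sin δ ≈ 0.676.
p = a·p₁ + b·p₂ ≈ (-0.953, -0.050, 0.299); φ = arcsin(p_z) ≈ 17.40°, λ = atan2(p_y, p_x) ≈ -177.00°.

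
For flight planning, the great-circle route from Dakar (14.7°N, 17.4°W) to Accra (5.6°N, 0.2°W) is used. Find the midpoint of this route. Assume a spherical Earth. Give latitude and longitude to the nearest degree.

≈ 10°N, 9°W

From cos δ = sin φ₁ sin φ₂ + cos φ₁ cos φ₂ cos Δλ, the central angle is δ ≈ 0.335 rad (19.2°).
Interpolate at f = 1/2 with slerp weights a = sin((1−f)δ)/sin δ ≈ 0.507, b = sin(fδ)/sin δ ≈ 0.507.
p = a·p₁ + b·p₂ ≈ (0.973, -0.148, 0.178); φ = arcsin(p_z) ≈ 10.26°, λ = atan2(p_y, p_x) ≈ -8.68°.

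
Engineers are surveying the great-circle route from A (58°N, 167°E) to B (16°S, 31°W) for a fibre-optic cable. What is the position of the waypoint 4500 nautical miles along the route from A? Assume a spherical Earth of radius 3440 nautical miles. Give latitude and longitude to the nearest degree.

Write both endpoints as unit vectors p₁, p₂ with components (cos φ cos λ, cos φ sin λ, sin φ).
The central angle between the endpoints is δ = arccos(p₁·p₂) ≈ 2.372 rad (135.9°). The total great-circle distance is δ·R ≈ 2.372 × 3440 ≈ 8160 nmi, so the target fraction is f = 4500/8160 ≈ 0.551.
Interpolate at f ≈ 0.551 with slerp weights a = sin((1−f)δ)/sin δ ≈ 1.256, b = sin(fδ)/sin δ ≈ 1.388.
p = a·p₁ + b·p₂ ≈ (0.495, -0.537, 0.683); φ = arcsin(p_z) ≈ 43.08°, λ = atan2(p_y, p_x) ≈ -47.36°.

≈ (43°N, 47°W)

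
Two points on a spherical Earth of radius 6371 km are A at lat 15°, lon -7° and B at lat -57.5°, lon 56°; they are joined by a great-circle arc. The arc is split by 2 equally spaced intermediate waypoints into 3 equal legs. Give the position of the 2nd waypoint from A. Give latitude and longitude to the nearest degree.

≈ lat -37°, lon 24°

Write both endpoints as unit vectors p₁, p₂ with components (cos φ cos λ, cos φ sin λ, sin φ).
The central angle between the endpoints is δ = arccos(p₁·p₂) ≈ 1.553 rad (89.0°).
Interpolate at f = 2/3 with slerp weights a = sin((1−f)δ)/sin δ ≈ 0.495, b = sin(fδ)/sin δ ≈ 0.860.
p = a·p₁ + b·p₂ ≈ (0.733, 0.325, -0.597); φ = arcsin(p_z) ≈ -36.69°, λ = atan2(p_y, p_x) ≈ 23.90°.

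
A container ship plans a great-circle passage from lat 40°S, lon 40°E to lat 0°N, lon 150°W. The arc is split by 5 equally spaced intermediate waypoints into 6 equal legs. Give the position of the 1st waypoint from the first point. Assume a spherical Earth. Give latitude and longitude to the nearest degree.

≈ lat 62°S, lon 53°E

The haversine formula gives a central angle δ ≈ 2.426 rad (139.0°) between the endpoints.
Interpolate at f = 1/6 with slerp weights a = sin((1−f)δ)/sin δ ≈ 1.371, b = sin(fδ)/sin δ ≈ 0.599.
p = a·p₁ + b·p₂ ≈ (0.286, 0.376, -0.882); φ = arcsin(p_z) ≈ -61.83°, λ = atan2(p_y, p_x) ≈ 52.73°.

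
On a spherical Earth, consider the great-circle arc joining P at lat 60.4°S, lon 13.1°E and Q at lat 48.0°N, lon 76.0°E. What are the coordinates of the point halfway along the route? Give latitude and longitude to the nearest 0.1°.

Write both endpoints as unit vectors p₁, p₂ with components (cos φ cos λ, cos φ sin λ, sin φ).
The central angle between the endpoints is δ = arccos(p₁·p₂) ≈ 2.089 rad (119.7°).
Interpolate at f = 1/2 with slerp weights a = sin((1−f)δ)/sin δ ≈ 0.996, b = sin(fδ)/sin δ ≈ 0.996.
p = a·p₁ + b·p₂ ≈ (0.640, 0.758, -0.126); φ = arcsin(p_z) ≈ -7.23°, λ = atan2(p_y, p_x) ≈ 49.81°.

≈ lat 7.2°S, lon 49.8°E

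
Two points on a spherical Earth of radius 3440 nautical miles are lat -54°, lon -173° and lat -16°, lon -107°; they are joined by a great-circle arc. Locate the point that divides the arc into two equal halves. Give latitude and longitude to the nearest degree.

≈ lat -40°, lon -131°

The haversine formula gives a central angle δ ≈ 1.101 rad (63.1°) between the endpoints.
Interpolate at f = 1/2 with slerp weights a = sin((1−f)δ)/sin δ ≈ 0.587, b = sin(fδ)/sin δ ≈ 0.587.
p = a·p₁ + b·p₂ ≈ (-0.507, -0.581, -0.636); φ = arcsin(p_z) ≈ -39.52°, λ = atan2(p_y, p_x) ≈ -131.10°.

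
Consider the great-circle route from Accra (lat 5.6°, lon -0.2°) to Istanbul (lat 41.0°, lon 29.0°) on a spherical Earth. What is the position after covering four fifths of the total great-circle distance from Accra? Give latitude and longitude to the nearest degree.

From cos δ = sin φ₁ sin φ₂ + cos φ₁ cos φ₂ cos Δλ, the central angle is δ ≈ 0.767 rad (44.0°).
Interpolate at f = 4/5 with slerp weights a = sin((1−f)δ)/sin δ ≈ 0.220, b = sin(fδ)/sin δ ≈ 0.830.
p = a·p₁ + b·p₂ ≈ (0.767, 0.303, 0.566); φ = arcsin(p_z) ≈ 34.46°, λ = atan2(p_y, p_x) ≈ 21.55°.

≈ lat 34°, lon 22°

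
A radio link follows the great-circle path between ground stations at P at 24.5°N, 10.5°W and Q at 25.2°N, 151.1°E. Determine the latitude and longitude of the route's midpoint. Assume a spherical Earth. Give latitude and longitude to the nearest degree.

Convert each endpoint to a unit vector on the sphere (x = cos φ cos λ, y = cos φ sin λ, z = sin φ).
The central angle between the endpoints is δ = arccos(p₁·p₂) ≈ 2.220 rad (127.2°).
Interpolate at f = 1/2 with slerp weights a = sin((1−f)δ)/sin δ ≈ 1.125, b = sin(fδ)/sin δ ≈ 1.125.
p = a·p₁ + b·p₂ ≈ (0.115, 0.305, 0.945); φ = arcsin(p_z) ≈ 70.95°, λ = atan2(p_y, p_x) ≈ 69.30°.

≈ 71°N, 69°E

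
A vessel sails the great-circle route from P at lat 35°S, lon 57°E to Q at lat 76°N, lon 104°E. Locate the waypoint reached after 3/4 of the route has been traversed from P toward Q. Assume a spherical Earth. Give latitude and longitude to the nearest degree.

≈ lat 50°N, lon 75°E

The haversine formula gives a central angle δ ≈ 2.006 rad (114.9°) between the endpoints.
Interpolate at f = 3/4 with slerp weights a = sin((1−f)δ)/sin δ ≈ 0.530, b = sin(fδ)/sin δ ≈ 1.100.
p = a·p₁ + b·p₂ ≈ (0.172, 0.622, 0.764); φ = arcsin(p_z) ≈ 49.78°, λ = atan2(p_y, p_x) ≈ 74.54°.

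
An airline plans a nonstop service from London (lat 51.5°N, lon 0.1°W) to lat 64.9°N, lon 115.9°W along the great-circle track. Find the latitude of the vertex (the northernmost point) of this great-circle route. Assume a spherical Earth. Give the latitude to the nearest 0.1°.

The great circle lies in the plane with unit normal n̂ = (p₁ × p₂)/|p₁ × p₂|.
Here n̂_z ≈ -0.295; the vertex latitude is φ_max = arccos|n̂_z| ≈ 72.8°.
Check via Clairaut: cos φ_max = |cos φ₁| · sin C = cos(51.5°)·sin(28.3°) ≈ 0.295, again giving ≈ 72.8°.

≈ 72.8°N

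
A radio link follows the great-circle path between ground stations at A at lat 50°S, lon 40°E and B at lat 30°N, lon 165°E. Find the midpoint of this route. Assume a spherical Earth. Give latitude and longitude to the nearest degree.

≈ lat 20°S, lon 118°E

Convert each endpoint to a unit vector on the sphere (x = cos φ cos λ, y = cos φ sin λ, z = sin φ).
The central angle between the endpoints is δ = arccos(p₁·p₂) ≈ 2.349 rad (134.6°).
Interpolate at f = 1/2 with slerp weights a = sin((1−f)δ)/sin δ ≈ 1.296, b = sin(fδ)/sin δ ≈ 1.296.
p = a·p₁ + b·p₂ ≈ (-0.446, 0.826, -0.345); φ = arcsin(p_z) ≈ -20.17°, λ = atan2(p_y, p_x) ≈ 118.37°.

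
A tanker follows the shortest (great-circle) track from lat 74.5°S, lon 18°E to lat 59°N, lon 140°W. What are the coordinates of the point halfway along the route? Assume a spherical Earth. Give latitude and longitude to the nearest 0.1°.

The haversine formula gives a central angle δ ≈ 2.836 rad (162.5°) between the endpoints.
Interpolate at f = 1/2 with slerp weights a = sin((1−f)δ)/sin δ ≈ 3.283, b = sin(fδ)/sin δ ≈ 3.283.
p = a·p₁ + b·p₂ ≈ (-0.461, -0.816, -0.350); φ = arcsin(p_z) ≈ -20.46°, λ = atan2(p_y, p_x) ≈ -119.47°.

≈ lat 20.5°S, lon 119.5°W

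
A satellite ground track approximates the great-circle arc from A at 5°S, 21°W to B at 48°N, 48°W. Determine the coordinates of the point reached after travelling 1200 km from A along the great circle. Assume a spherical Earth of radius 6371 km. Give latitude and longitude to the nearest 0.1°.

≈ 5.1°N, 24.9°W

The haversine formula gives a central angle δ ≈ 1.013 rad (58.1°) between the endpoints. The total great-circle distance is δ·R ≈ 1.013 × 6371 ≈ 6455 km, so the target fraction is f = 1200/6455 ≈ 0.186.
Interpolate at f ≈ 0.186 with slerp weights a = sin((1−f)δ)/sin δ ≈ 0.866, b = sin(fδ)/sin δ ≈ 0.221.
p = a·p₁ + b·p₂ ≈ (0.904, -0.419, 0.089); φ = arcsin(p_z) ≈ 5.08°, λ = atan2(p_y, p_x) ≈ -24.86°.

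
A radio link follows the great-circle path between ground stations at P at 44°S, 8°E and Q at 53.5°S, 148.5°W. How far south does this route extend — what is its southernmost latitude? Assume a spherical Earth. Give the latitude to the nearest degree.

≈ 80°S

The great circle lies in the plane with unit normal n̂ = (p₁ × p₂)/|p₁ × p₂|.
Here n̂_z ≈ -0.173; the vertex latitude is φ_max = arccos|n̂_z| ≈ 80.0°.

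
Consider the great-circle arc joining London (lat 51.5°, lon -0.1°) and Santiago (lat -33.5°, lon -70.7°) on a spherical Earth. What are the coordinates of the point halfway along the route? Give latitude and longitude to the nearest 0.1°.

≈ lat 10.9°, lon -41.3°

The haversine formula gives a central angle δ ≈ 1.833 rad (105.0°) between the endpoints.
Interpolate at f = 1/2 with slerp weights a = sin((1−f)δ)/sin δ ≈ 0.822, b = sin(fδ)/sin δ ≈ 0.822.
p = a·p₁ + b·p₂ ≈ (0.738, -0.648, 0.190); φ = arcsin(p_z) ≈ 10.93°, λ = atan2(p_y, p_x) ≈ -41.27°.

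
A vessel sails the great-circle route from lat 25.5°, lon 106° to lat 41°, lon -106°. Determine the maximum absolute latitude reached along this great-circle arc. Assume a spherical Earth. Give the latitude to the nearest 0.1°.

≈ 67.8°

The great circle lies in the plane with unit normal n̂ = (p₁ × p₂)/|p₁ × p₂|.
Here n̂_z ≈ +0.378; the vertex latitude is φ_max = arccos|n̂_z| ≈ 67.8°.
Check via Clairaut: cos φ_max = |cos φ₁| · sin C = cos(25.5°)·sin(24.7°) ≈ 0.378, again giving ≈ 67.8°.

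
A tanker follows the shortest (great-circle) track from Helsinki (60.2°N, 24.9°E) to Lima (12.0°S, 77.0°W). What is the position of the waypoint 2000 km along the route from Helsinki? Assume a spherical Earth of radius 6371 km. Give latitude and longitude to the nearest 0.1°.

Write both endpoints as unit vectors p₁, p₂ with components (cos φ cos λ, cos φ sin λ, sin φ).
The central angle between the endpoints is δ = arccos(p₁·p₂) ≈ 1.855 rad (106.3°). The total great-circle distance is δ·R ≈ 1.855 × 6371 ≈ 11820 km, so the target fraction is f = 2000/11820 ≈ 0.169.
Interpolate at f ≈ 0.169 with slerp weights a = sin((1−f)δ)/sin δ ≈ 1.041, b = sin(fδ)/sin δ ≈ 0.322.
p = a·p₁ + b·p₂ ≈ (0.540, -0.089, 0.837); φ = arcsin(p_z) ≈ 56.81°, λ = atan2(p_y, p_x) ≈ -9.33°.

≈ 56.8°N, 9.3°W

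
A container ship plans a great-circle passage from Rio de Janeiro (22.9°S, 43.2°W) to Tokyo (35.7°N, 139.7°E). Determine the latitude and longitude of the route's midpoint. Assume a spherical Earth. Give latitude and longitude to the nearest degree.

The haversine formula gives a central angle δ ≈ 2.914 rad (167.0°) between the endpoints.
Interpolate at f = 1/2 with slerp weights a = sin((1−f)δ)/sin δ ≈ 4.402, b = sin(fδ)/sin δ ≈ 4.402.
p = a·p₁ + b·p₂ ≈ (0.230, -0.464, 0.856); φ = arcsin(p_z) ≈ 58.84°, λ = atan2(p_y, p_x) ≈ -63.66°.

≈ (59°N, 64°W)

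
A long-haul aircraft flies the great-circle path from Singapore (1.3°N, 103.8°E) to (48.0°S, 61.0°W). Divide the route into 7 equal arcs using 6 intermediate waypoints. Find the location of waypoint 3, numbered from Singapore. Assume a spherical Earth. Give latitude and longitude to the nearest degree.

≈ (53°S, 85°E)

The haversine formula gives a central angle δ ≈ 2.295 rad (131.5°) between the endpoints.
Interpolate at f = 3/7 with slerp weights a = sin((1−f)δ)/sin δ ≈ 1.290, b = sin(fδ)/sin δ ≈ 1.111.
p = a·p₁ + b·p₂ ≈ (0.053, 0.602, -0.797); φ = arcsin(p_z) ≈ -52.80°, λ = atan2(p_y, p_x) ≈ 84.99°.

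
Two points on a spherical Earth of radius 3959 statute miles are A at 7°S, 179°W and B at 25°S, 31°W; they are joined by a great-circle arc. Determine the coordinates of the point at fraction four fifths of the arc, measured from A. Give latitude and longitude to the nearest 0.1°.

≈ 40.5°S, 57.6°W

Write both endpoints as unit vectors p₁, p₂ with components (cos φ cos λ, cos φ sin λ, sin φ).
The central angle between the endpoints is δ = arccos(p₁·p₂) ≈ 2.362 rad (135.3°).
Interpolate at f = 4/5 with slerp weights a = sin((1−f)δ)/sin δ ≈ 0.647, b = sin(fδ)/sin δ ≈ 1.351.
p = a·p₁ + b·p₂ ≈ (0.407, -0.642, -0.650); φ = arcsin(p_z) ≈ -40.53°, λ = atan2(p_y, p_x) ≈ -57.62°.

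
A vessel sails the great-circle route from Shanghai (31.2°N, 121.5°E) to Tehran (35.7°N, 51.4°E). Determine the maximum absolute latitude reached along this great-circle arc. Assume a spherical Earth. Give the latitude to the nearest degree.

The great circle lies in the plane with unit normal n̂ = (p₁ × p₂)/|p₁ × p₂|.
Here n̂_z ≈ -0.775; the vertex latitude is φ_max = arccos|n̂_z| ≈ 39.2°.
Check via Clairaut: cos φ_max = |cos φ₁| · sin C = cos(31.2°)·sin(65.0°) ≈ 0.775, again giving ≈ 39.2°.

≈ 39°N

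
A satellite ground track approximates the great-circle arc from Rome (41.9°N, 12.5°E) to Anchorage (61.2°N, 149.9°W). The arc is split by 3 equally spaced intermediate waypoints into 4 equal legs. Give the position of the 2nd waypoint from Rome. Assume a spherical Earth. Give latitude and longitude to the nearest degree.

The haversine formula gives a central angle δ ≈ 1.325 rad (75.9°) between the endpoints.
Interpolate at f = 2/4 with slerp weights a = sin((1−f)δ)/sin δ ≈ 0.634, b = sin(fδ)/sin δ ≈ 0.634.
p = a·p₁ + b·p₂ ≈ (0.197, -0.051, 0.979); φ = arcsin(p_z) ≈ 78.29°, λ = atan2(p_y, p_x) ≈ -14.56°.

≈ 78°N, 15°W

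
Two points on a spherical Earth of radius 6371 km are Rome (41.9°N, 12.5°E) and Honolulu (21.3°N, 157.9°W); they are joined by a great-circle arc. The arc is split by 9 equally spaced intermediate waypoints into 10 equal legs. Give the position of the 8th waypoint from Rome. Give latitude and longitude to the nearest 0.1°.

Write both endpoints as unit vectors p₁, p₂ with components (cos φ cos λ, cos φ sin λ, sin φ).
The central angle between the endpoints is δ = arccos(p₁·p₂) ≈ 2.028 rad (116.2°).
Interpolate at f = 8/10 with slerp weights a = sin((1−f)δ)/sin δ ≈ 0.440, b = sin(fδ)/sin δ ≈ 1.113.
p = a·p₁ + b·p₂ ≈ (-0.641, -0.319, 0.698); φ = arcsin(p_z) ≈ 44.25°, λ = atan2(p_y, p_x) ≈ -153.53°.

≈ 44.3°N, 153.5°W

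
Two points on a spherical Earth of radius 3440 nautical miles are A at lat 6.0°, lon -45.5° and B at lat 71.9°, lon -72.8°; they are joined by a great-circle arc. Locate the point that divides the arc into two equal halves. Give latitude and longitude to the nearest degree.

Write both endpoints as unit vectors p₁, p₂ with components (cos φ cos λ, cos φ sin λ, sin φ).
The central angle between the endpoints is δ = arccos(p₁·p₂) ≈ 1.188 rad (68.0°).
Interpolate at f = 1/2 with slerp weights a = sin((1−f)δ)/sin δ ≈ 0.603, b = sin(fδ)/sin δ ≈ 0.603.
p = a·p₁ + b·p₂ ≈ (0.476, -0.607, 0.636); φ = arcsin(p_z) ≈ 39.53°, λ = atan2(p_y, p_x) ≈ -51.90°.

≈ lat 40°, lon -52°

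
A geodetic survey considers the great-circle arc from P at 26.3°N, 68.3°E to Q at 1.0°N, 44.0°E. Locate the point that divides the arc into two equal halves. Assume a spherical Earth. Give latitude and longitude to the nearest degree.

≈ 14°N, 55°E

The haversine formula gives a central angle δ ≈ 0.601 rad (34.4°) between the endpoints.
Interpolate at f = 1/2 with slerp weights a = sin((1−f)δ)/sin δ ≈ 0.523, b = sin(fδ)/sin δ ≈ 0.523.
p = a·p₁ + b·p₂ ≈ (0.550, 0.800, 0.241); φ = arcsin(p_z) ≈ 13.95°, λ = atan2(p_y, p_x) ≈ 55.48°.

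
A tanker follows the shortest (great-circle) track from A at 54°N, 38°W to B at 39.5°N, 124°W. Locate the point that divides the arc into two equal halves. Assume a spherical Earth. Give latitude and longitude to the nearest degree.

Write both endpoints as unit vectors p₁, p₂ with components (cos φ cos λ, cos φ sin λ, sin φ).
The central angle between the endpoints is δ = arccos(p₁·p₂) ≈ 0.993 rad (56.9°).
Interpolate at f = 1/2 with slerp weights a = sin((1−f)δ)/sin δ ≈ 0.569, b = sin(fδ)/sin δ ≈ 0.569.
p = a·p₁ + b·p₂ ≈ (0.018, -0.570, 0.822); φ = arcsin(p_z) ≈ 55.26°, λ = atan2(p_y, p_x) ≈ -88.19°.

≈ 55°N, 88°W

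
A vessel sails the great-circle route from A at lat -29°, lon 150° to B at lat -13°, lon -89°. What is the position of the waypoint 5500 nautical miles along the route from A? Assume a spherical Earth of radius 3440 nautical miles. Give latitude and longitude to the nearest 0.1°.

Write both endpoints as unit vectors p₁, p₂ with components (cos φ cos λ, cos φ sin λ, sin φ).
The central angle between the endpoints is δ = arccos(p₁·p₂) ≈ 1.907 rad (109.3°). The total great-circle distance is δ·R ≈ 1.907 × 3440 ≈ 6560 nmi, so the target fraction is f = 5500/6560 ≈ 0.838.
Interpolate at f ≈ 0.838 with slerp weights a = sin((1−f)δ)/sin δ ≈ 0.321, b = sin(fδ)/sin δ ≈ 1.059.
p = a·p₁ + b·p₂ ≈ (-0.225, -0.891, -0.394); φ = arcsin(p_z) ≈ -23.20°, λ = atan2(p_y, p_x) ≈ -104.19°.

≈ lat -23.2°, lon -104.2°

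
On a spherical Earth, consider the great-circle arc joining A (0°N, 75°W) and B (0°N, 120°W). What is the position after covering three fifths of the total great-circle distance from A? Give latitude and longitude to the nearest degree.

≈ (0°N, 102°W)

Write both endpoints as unit vectors p₁, p₂ with components (cos φ cos λ, cos φ sin λ, sin φ).
The central angle between the endpoints is δ = arccos(p₁·p₂) ≈ 0.785 rad (45.0°).
Interpolate at f = 3/5 with slerp weights a = sin((1−f)δ)/sin δ ≈ 0.437, b = sin(fδ)/sin δ ≈ 0.642.
p = a·p₁ + b·p₂ ≈ (-0.208, -0.978, 0.000); φ = arcsin(p_z) ≈ 0.00°, λ = atan2(p_y, p_x) ≈ -102.00°.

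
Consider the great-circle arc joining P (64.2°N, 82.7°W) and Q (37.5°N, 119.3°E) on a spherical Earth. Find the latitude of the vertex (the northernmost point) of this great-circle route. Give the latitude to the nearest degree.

≈ 82°N

The great circle lies in the plane with unit normal n̂ = (p₁ × p₂)/|p₁ × p₂|.
Here n̂_z ≈ -0.133; the vertex latitude is φ_max = arccos|n̂_z| ≈ 82.4°.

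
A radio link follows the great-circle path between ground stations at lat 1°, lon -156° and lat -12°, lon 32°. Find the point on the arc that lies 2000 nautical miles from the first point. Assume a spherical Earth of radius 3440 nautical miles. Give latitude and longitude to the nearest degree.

≈ lat -26°, lon -177°

From cos δ = sin φ₁ sin φ₂ + cos φ₁ cos φ₂ cos Δλ, the central angle is δ ≈ 2.905 rad (166.4°). The total great-circle distance is δ·R ≈ 2.905 × 3440 ≈ 9993 nmi, so the target fraction is f = 2000/9993 ≈ 0.200.
Interpolate at f ≈ 0.200 with slerp weights a = sin((1−f)δ)/sin δ ≈ 3.112, b = sin(fδ)/sin δ ≈ 2.342.
p = a·p₁ + b·p₂ ≈ (-0.900, -0.052, -0.433); φ = arcsin(p_z) ≈ -25.63°, λ = atan2(p_y, p_x) ≈ -176.71°.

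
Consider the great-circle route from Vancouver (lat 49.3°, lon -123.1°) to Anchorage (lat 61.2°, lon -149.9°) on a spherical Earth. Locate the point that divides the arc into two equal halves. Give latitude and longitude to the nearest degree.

Write both endpoints as unit vectors p₁, p₂ with components (cos φ cos λ, cos φ sin λ, sin φ).
The central angle between the endpoints is δ = arccos(p₁·p₂) ≈ 0.334 rad (19.1°).
Interpolate at f = 1/2 with slerp weights a = sin((1−f)δ)/sin δ ≈ 0.507, b = sin(fδ)/sin δ ≈ 0.507.
p = a·p₁ + b·p₂ ≈ (-0.392, -0.399, 0.829); φ = arcsin(p_z) ≈ 55.97°, λ = atan2(p_y, p_x) ≈ -134.45°.

≈ lat 56°, lon -134°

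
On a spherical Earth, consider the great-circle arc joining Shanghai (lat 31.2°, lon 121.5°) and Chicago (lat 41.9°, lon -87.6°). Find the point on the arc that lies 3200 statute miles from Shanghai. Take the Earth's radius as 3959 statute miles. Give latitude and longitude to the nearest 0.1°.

≈ lat 68.8°, lon 169.3°

Write both endpoints as unit vectors p₁, p₂ with components (cos φ cos λ, cos φ sin λ, sin φ).
The central angle between the endpoints is δ = arccos(p₁·p₂) ≈ 1.783 rad (102.1°). The total great-circle distance is δ·R ≈ 1.783 × 3959 ≈ 7058 mi, so the target fraction is f = 3200/7058 ≈ 0.453.
Interpolate at f ≈ 0.453 with slerp weights a = sin((1−f)δ)/sin δ ≈ 0.846, b = sin(fδ)/sin δ ≈ 0.740.
p = a·p₁ + b·p₂ ≈ (-0.355, 0.067, 0.932); φ = arcsin(p_z) ≈ 68.81°, λ = atan2(p_y, p_x) ≈ 169.29°.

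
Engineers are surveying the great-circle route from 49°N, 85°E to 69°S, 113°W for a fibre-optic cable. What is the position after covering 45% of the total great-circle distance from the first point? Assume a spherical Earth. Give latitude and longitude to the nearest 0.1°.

From cos δ = sin φ₁ sin φ₂ + cos φ₁ cos φ₂ cos Δλ, the central angle is δ ≈ 2.760 rad (158.2°).
Interpolate at f = 0.45 with slerp weights a = sin((1−f)δ)/sin δ ≈ 2.684, b = sin(fδ)/sin δ ≈ 2.543.
p = a·p₁ + b·p₂ ≈ (-0.203, 0.915, -0.349); φ = arcsin(p_z) ≈ -20.44°, λ = atan2(p_y, p_x) ≈ 102.49°.

≈ 20.4°S, 102.5°E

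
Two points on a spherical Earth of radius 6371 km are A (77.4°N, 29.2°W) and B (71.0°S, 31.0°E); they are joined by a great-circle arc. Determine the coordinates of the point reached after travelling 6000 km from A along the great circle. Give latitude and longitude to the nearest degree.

Write both endpoints as unit vectors p₁, p₂ with components (cos φ cos λ, cos φ sin λ, sin φ).
The central angle between the endpoints is δ = arccos(p₁·p₂) ≈ 2.663 rad (152.6°). The total great-circle distance is δ·R ≈ 2.663 × 6371 ≈ 16963 km, so the target fraction is f = 6000/16963 ≈ 0.354.
Interpolate at f ≈ 0.354 with slerp weights a = sin((1−f)δ)/sin δ ≈ 2.145, b = sin(fδ)/sin δ ≈ 1.754.
p = a·p₁ + b·p₂ ≈ (0.898, 0.066, 0.435); φ = arcsin(p_z) ≈ 25.77°, λ = atan2(p_y, p_x) ≈ 4.19°.

≈ (26°N, 4°E)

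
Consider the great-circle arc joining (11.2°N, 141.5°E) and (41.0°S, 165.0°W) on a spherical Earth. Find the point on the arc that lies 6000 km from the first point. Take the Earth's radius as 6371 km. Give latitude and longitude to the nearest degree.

Write both endpoints as unit vectors p₁, p₂ with components (cos φ cos λ, cos φ sin λ, sin φ).
The central angle between the endpoints is δ = arccos(p₁·p₂) ≈ 1.253 rad (71.8°). The total great-circle distance is δ·R ≈ 1.253 × 6371 ≈ 7980 km, so the target fraction is f = 6000/7980 ≈ 0.752.
Interpolate at f ≈ 0.752 with slerp weights a = sin((1−f)δ)/sin δ ≈ 0.322, b = sin(fδ)/sin δ ≈ 0.851.
p = a·p₁ + b·p₂ ≈ (-0.868, 0.030, -0.496); φ = arcsin(p_z) ≈ -29.74°, λ = atan2(p_y, p_x) ≈ 178.00°.

≈ (30°S, 178°E)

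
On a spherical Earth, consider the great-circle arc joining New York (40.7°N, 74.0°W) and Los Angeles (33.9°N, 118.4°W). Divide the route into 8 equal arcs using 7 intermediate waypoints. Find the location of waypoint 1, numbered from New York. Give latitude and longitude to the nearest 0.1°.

Write both endpoints as unit vectors p₁, p₂ with components (cos φ cos λ, cos φ sin λ, sin φ).
The central angle between the endpoints is δ = arccos(p₁·p₂) ≈ 0.621 rad (35.6°).
Interpolate at f = 1/8 with slerp weights a = sin((1−f)δ)/sin δ ≈ 0.889, b = sin(fδ)/sin δ ≈ 0.133.
p = a·p₁ + b·p₂ ≈ (0.133, -0.745, 0.654); φ = arcsin(p_z) ≈ 40.83°, λ = atan2(p_y, p_x) ≈ -79.87°.

≈ (40.8°N, 79.9°W)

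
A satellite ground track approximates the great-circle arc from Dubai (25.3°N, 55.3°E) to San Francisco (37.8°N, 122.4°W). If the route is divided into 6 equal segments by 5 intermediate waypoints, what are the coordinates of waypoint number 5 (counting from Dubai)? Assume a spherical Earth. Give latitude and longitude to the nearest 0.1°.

Write both endpoints as unit vectors p₁, p₂ with components (cos φ cos λ, cos φ sin λ, sin φ).
The central angle between the endpoints is δ = arccos(p₁·p₂) ≈ 2.040 rad (116.9°).
Interpolate at f = 5/6 with slerp weights a = sin((1−f)δ)/sin δ ≈ 0.374, b = sin(fδ)/sin δ ≈ 1.112.
p = a·p₁ + b·p₂ ≈ (-0.278, -0.464, 0.841); φ = arcsin(p_z) ≈ 57.25°, λ = atan2(p_y, p_x) ≈ -120.96°.

≈ 57.3°N, 121.0°W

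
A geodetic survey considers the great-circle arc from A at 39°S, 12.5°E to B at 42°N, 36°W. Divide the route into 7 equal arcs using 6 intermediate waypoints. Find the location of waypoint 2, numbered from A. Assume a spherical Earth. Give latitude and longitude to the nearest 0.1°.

≈ 16.1°S, 2.4°W

Convert each endpoint to a unit vector on the sphere (x = cos φ cos λ, y = cos φ sin λ, z = sin φ).
The central angle between the endpoints is δ = arccos(p₁·p₂) ≈ 1.609 rad (92.2°).
Interpolate at f = 2/7 with slerp weights a = sin((1−f)δ)/sin δ ≈ 0.913, b = sin(fδ)/sin δ ≈ 0.444.
p = a·p₁ + b·p₂ ≈ (0.960, -0.040, -0.278); φ = arcsin(p_z) ≈ -16.11°, λ = atan2(p_y, p_x) ≈ -2.41°.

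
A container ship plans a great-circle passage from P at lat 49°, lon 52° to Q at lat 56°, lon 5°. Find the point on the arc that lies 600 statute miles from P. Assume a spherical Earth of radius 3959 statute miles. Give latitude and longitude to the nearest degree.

≈ lat 53°, lon 40°

Convert each endpoint to a unit vector on the sphere (x = cos φ cos λ, y = cos φ sin λ, z = sin φ).
The central angle between the endpoints is δ = arccos(p₁·p₂) ≈ 0.504 rad (28.9°). The total great-circle distance is δ·R ≈ 0.504 × 3959 ≈ 1993 mi, so the target fraction is f = 600/1993 ≈ 0.301.
Interpolate at f ≈ 0.301 with slerp weights a = sin((1−f)δ)/sin δ ≈ 0.714, b = sin(fδ)/sin δ ≈ 0.313.
p = a·p₁ + b·p₂ ≈ (0.463, 0.385, 0.799); φ = arcsin(p_z) ≈ 53.00°, λ = atan2(p_y, p_x) ≈ 39.72°.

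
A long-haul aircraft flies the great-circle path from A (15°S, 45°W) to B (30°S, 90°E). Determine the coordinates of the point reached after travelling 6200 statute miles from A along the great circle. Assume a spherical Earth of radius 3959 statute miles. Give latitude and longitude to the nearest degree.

≈ (44°S, 60°E)

Convert each endpoint to a unit vector on the sphere (x = cos φ cos λ, y = cos φ sin λ, z = sin φ).
The central angle between the endpoints is δ = arccos(p₁·p₂) ≈ 2.051 rad (117.5°). The total great-circle distance is δ·R ≈ 2.051 × 3959 ≈ 8121 mi, so the target fraction is f = 6200/8121 ≈ 0.763.
Interpolate at f ≈ 0.763 with slerp weights a = sin((1−f)δ)/sin δ ≈ 0.526, b = sin(fδ)/sin δ ≈ 1.128.
p = a·p₁ + b·p₂ ≈ (0.359, 0.617, -0.700); φ = arcsin(p_z) ≈ -44.42°, λ = atan2(p_y, p_x) ≈ 59.81°.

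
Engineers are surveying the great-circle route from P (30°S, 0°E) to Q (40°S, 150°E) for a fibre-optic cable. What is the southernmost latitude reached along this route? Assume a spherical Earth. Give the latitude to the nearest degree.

The great circle lies in the plane with unit normal n̂ = (p₁ × p₂)/|p₁ × p₂|.
Here n̂_z ≈ +0.343; the vertex latitude is φ_max = arccos|n̂_z| ≈ 69.9°.
Check via Clairaut: cos φ_max = |cos φ₁| · sin C = cos(30.0°)·sin(156.7°) ≈ 0.343, again giving ≈ 69.9°.

≈ 70°S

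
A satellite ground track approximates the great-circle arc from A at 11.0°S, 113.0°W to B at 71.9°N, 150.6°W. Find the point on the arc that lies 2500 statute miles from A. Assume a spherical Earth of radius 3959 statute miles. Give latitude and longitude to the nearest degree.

≈ 25°N, 120°W

Write both endpoints as unit vectors p₁, p₂ with components (cos φ cos λ, cos φ sin λ, sin φ).
The central angle between the endpoints is δ = arccos(p₁·p₂) ≈ 1.511 rad (86.5°). The total great-circle distance is δ·R ≈ 1.511 × 3959 ≈ 5980 mi, so the target fraction is f = 2500/5980 ≈ 0.418.
Interpolate at f ≈ 0.418 with slerp weights a = sin((1−f)δ)/sin δ ≈ 0.772, b = sin(fδ)/sin δ ≈ 0.591.
p = a·p₁ + b·p₂ ≈ (-0.456, -0.787, 0.415); φ = arcsin(p_z) ≈ 24.51°, λ = atan2(p_y, p_x) ≈ -120.08°.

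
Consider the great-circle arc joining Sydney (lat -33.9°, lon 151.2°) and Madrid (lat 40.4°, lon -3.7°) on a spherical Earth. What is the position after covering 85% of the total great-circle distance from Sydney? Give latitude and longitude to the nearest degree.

From cos δ = sin φ₁ sin φ₂ + cos φ₁ cos φ₂ cos Δλ, the central angle is δ ≈ 2.776 rad (159.0°).
Interpolate at f = 0.85 with slerp weights a = sin((1−f)δ)/sin δ ≈ 1.131, b = sin(fδ)/sin δ ≈ 1.971.
p = a·p₁ + b·p₂ ≈ (0.675, 0.355, 0.646); φ = arcsin(p_z) ≈ 40.28°, λ = atan2(p_y, p_x) ≈ 27.77°.

≈ lat 40°, lon 28°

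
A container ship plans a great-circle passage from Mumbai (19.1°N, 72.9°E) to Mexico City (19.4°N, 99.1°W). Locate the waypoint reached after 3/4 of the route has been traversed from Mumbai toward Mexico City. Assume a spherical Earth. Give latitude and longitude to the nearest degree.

≈ 53°N, 88°W

From cos δ = sin φ₁ sin φ₂ + cos φ₁ cos φ₂ cos Δλ, the central angle is δ ≈ 2.456 rad (140.7°).
Interpolate at f = 3/4 with slerp weights a = sin((1−f)δ)/sin δ ≈ 0.910, b = sin(fδ)/sin δ ≈ 1.521.
p = a·p₁ + b·p₂ ≈ (0.026, -0.595, 0.803); φ = arcsin(p_z) ≈ 53.42°, λ = atan2(p_y, p_x) ≈ -87.52°.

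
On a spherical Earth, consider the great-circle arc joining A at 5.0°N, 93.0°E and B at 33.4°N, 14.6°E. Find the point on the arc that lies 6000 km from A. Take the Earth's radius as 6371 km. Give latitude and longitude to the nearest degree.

Write both endpoints as unit vectors p₁, p₂ with components (cos φ cos λ, cos φ sin λ, sin φ).
The central angle between the endpoints is δ = arccos(p₁·p₂) ≈ 1.354 rad (77.6°). The total great-circle distance is δ·R ≈ 1.354 × 6371 ≈ 8626 km, so the target fraction is f = 6000/8626 ≈ 0.696.
Interpolate at f ≈ 0.696 with slerp weights a = sin((1−f)δ)/sin δ ≈ 0.410, b = sin(fδ)/sin δ ≈ 0.828.
p = a·p₁ + b·p₂ ≈ (0.648, 0.582, 0.492); φ = arcsin(p_z) ≈ 29.44°, λ = atan2(p_y, p_x) ≈ 41.96°.

≈ 29°N, 42°E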